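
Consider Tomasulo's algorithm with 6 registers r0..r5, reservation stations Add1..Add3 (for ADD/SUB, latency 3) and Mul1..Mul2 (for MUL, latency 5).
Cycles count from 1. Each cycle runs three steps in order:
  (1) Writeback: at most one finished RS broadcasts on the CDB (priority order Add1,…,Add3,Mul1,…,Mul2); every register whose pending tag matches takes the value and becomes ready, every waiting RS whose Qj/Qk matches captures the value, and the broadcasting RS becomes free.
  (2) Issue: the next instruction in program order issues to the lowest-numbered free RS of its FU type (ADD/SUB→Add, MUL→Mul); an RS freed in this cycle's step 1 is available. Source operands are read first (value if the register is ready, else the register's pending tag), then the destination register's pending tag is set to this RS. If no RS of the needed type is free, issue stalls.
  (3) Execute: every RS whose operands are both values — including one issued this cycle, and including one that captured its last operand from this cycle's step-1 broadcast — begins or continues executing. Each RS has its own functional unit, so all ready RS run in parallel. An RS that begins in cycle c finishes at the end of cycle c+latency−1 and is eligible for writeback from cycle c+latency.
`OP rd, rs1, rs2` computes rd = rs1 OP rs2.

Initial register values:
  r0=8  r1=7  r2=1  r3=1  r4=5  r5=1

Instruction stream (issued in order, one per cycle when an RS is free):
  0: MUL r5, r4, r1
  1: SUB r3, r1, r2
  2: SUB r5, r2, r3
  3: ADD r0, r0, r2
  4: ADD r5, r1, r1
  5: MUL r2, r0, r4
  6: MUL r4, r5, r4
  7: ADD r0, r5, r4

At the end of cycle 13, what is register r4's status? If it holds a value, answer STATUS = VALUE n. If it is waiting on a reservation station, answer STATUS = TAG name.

STATUS = VALUE 70

cycle 1: issue MUL r5<-Mul1 // r0:8,r1:7,r2:1,r3:1,r4:5,r5:Mul1
cycle 2: issue SUB r3<-Add1 // r0:8,r1:7,r2:1,r3:Add1,r4:5,r5:Mul1
cycle 3: issue SUB r5<-Add2 // r0:8,r1:7,r2:1,r3:Add1,r4:5,r5:Add2
cycle 4: issue ADD r0<-Add3 // r0:Add3,r1:7,r2:1,r3:Add1,r4:5,r5:Add2
cycle 5: CDB Add1=6; issue ADD r5<-Add1 // r0:Add3,r1:7,r2:1,r3:6,r4:5,r5:Add1
cycle 6: CDB Mul1=35; issue MUL r2<-Mul1 // r0:Add3,r1:7,r2:Mul1,r3:6,r4:5,r5:Add1
cycle 7: CDB Add3=9; issue MUL r4<-Mul2 // r0:9,r1:7,r2:Mul1,r3:6,r4:Mul2,r5:Add1
cycle 8: CDB Add1=14; issue ADD r0<-Add1 // r0:Add1,r1:7,r2:Mul1,r3:6,r4:Mul2,r5:14
cycle 9: CDB Add2=-5 // r0:Add1,r1:7,r2:Mul1,r3:6,r4:Mul2,r5:14
cycle 10: - // r0:Add1,r1:7,r2:Mul1,r3:6,r4:Mul2,r5:14
cycle 11: - // r0:Add1,r1:7,r2:Mul1,r3:6,r4:Mul2,r5:14
cycle 12: CDB Mul1=45 // r0:Add1,r1:7,r2:45,r3:6,r4:Mul2,r5:14
cycle 13: CDB Mul2=70 // r0:Add1,r1:7,r2:45,r3:6,r4:70,r5:14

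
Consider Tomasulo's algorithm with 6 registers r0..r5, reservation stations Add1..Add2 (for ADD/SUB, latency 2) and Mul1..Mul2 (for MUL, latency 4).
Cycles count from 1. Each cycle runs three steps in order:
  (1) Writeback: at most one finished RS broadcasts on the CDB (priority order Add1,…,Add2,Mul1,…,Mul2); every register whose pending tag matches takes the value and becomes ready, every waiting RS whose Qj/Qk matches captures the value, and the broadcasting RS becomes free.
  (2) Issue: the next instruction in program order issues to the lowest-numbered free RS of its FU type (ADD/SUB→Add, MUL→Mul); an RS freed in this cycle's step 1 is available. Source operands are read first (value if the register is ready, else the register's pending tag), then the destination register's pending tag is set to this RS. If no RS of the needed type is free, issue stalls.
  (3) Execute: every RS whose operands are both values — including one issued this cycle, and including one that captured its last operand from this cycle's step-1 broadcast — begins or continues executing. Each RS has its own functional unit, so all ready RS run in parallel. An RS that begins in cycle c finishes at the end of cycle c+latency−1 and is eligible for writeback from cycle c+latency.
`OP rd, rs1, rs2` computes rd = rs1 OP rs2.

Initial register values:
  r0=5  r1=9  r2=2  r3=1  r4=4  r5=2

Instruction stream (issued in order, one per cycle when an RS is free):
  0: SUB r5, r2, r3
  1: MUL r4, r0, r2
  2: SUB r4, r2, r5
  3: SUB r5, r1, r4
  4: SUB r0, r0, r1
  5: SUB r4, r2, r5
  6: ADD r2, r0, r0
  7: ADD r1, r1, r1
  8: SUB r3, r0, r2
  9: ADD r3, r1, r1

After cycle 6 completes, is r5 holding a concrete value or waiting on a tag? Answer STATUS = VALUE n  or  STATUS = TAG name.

STATUS = TAG Add2

c1: issue SUB r5<-Add1 | r0:5,r1:9,r2:2,r3:1,r4:4,r5:Add1
c2: issue MUL r4<-Mul1 | r0:5,r1:9,r2:2,r3:1,r4:Mul1,r5:Add1
c3: CDB Add1=1; issue SUB r4<-Add1 | r0:5,r1:9,r2:2,r3:1,r4:Add1,r5:1
c4: issue SUB r5<-Add2 | r0:5,r1:9,r2:2,r3:1,r4:Add1,r5:Add2
c5: CDB Add1=1; issue SUB r0<-Add1 | r0:Add1,r1:9,r2:2,r3:1,r4:1,r5:Add2
c6: CDB Mul1=10; stall | r0:Add1,r1:9,r2:2,r3:1,r4:1,r5:Add2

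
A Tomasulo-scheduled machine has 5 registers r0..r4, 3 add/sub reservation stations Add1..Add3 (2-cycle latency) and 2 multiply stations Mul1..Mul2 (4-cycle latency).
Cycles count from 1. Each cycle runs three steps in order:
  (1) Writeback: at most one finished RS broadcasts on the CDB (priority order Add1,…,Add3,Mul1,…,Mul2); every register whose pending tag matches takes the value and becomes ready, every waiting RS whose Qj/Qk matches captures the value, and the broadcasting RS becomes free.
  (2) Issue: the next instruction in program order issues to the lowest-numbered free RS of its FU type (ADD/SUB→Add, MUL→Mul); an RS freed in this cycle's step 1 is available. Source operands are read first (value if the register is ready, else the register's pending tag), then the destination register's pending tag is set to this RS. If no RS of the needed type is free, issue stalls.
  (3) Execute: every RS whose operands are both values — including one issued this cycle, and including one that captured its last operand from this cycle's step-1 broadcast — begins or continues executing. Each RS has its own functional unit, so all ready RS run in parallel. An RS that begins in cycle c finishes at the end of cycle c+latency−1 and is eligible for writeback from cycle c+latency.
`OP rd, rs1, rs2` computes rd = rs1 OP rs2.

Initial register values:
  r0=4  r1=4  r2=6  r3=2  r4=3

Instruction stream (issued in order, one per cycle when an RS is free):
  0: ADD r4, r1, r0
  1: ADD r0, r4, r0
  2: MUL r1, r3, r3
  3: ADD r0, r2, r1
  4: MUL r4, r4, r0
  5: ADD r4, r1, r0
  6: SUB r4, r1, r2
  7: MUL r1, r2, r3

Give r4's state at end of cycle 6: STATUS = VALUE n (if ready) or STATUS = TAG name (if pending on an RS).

STATUS = TAG Add2

c1: issue ADD r4<-Add1 | r0:4,r1:4,r2:6,r3:2,r4:Add1
c2: issue ADD r0<-Add2 | r0:Add2,r1:4,r2:6,r3:2,r4:Add1
c3: CDB Add1=8; issue MUL r1<-Mul1 | r0:Add2,r1:Mul1,r2:6,r3:2,r4:8
c4: issue ADD r0<-Add1 | r0:Add1,r1:Mul1,r2:6,r3:2,r4:8
c5: CDB Add2=12; issue MUL r4<-Mul2 | r0:Add1,r1:Mul1,r2:6,r3:2,r4:Mul2
c6: issue ADD r4<-Add2 | r0:Add1,r1:Mul1,r2:6,r3:2,r4:Add2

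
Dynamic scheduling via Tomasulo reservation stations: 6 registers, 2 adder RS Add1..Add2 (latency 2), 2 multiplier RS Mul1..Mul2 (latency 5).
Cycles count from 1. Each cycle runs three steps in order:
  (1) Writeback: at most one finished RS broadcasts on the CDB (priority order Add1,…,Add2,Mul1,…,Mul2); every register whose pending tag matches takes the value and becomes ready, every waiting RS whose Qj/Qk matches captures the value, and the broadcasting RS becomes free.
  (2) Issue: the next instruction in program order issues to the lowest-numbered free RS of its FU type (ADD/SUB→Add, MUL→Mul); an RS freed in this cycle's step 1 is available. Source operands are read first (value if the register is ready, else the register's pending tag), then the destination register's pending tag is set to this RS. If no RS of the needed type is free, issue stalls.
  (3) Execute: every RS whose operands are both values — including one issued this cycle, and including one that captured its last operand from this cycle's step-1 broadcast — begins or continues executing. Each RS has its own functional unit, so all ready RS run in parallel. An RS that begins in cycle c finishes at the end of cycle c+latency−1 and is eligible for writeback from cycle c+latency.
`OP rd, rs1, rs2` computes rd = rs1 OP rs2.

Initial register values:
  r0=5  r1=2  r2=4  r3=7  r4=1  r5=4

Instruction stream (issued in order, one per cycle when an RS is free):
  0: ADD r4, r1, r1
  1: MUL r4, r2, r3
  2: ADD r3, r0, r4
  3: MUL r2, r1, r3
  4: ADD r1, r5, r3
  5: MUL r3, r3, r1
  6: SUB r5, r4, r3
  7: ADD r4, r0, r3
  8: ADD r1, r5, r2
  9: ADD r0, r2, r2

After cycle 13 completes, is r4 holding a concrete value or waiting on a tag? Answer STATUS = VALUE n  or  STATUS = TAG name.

cycle 1: issue ADD r4<-Add1 // r0:5,r1:2,r2:4,r3:7,r4:Add1,r5:4
cycle 2: issue MUL r4<-Mul1 // r0:5,r1:2,r2:4,r3:7,r4:Mul1,r5:4
cycle 3: CDB Add1=4; issue ADD r3<-Add1 // r0:5,r1:2,r2:4,r3:Add1,r4:Mul1,r5:4
cycle 4: issue MUL r2<-Mul2 // r0:5,r1:2,r2:Mul2,r3:Add1,r4:Mul1,r5:4
cycle 5: issue ADD r1<-Add2 // r0:5,r1:Add2,r2:Mul2,r3:Add1,r4:Mul1,r5:4
cycle 6: stall // r0:5,r1:Add2,r2:Mul2,r3:Add1,r4:Mul1,r5:4
cycle 7: CDB Mul1=28; issue MUL r3<-Mul1 // r0:5,r1:Add2,r2:Mul2,r3:Mul1,r4:28,r5:4
cycle 8: stall // r0:5,r1:Add2,r2:Mul2,r3:Mul1,r4:28,r5:4
cycle 9: CDB Add1=33; issue SUB r5<-Add1 // r0:5,r1:Add2,r2:Mul2,r3:Mul1,r4:28,r5:Add1
cycle 10: stall // r0:5,r1:Add2,r2:Mul2,r3:Mul1,r4:28,r5:Add1
cycle 11: CDB Add2=37; issue ADD r4<-Add2 // r0:5,r1:37,r2:Mul2,r3:Mul1,r4:Add2,r5:Add1
cycle 12: stall // r0:5,r1:37,r2:Mul2,r3:Mul1,r4:Add2,r5:Add1
cycle 13: stall // r0:5,r1:37,r2:Mul2,r3:Mul1,r4:Add2,r5:Add1

STATUS = TAG Add2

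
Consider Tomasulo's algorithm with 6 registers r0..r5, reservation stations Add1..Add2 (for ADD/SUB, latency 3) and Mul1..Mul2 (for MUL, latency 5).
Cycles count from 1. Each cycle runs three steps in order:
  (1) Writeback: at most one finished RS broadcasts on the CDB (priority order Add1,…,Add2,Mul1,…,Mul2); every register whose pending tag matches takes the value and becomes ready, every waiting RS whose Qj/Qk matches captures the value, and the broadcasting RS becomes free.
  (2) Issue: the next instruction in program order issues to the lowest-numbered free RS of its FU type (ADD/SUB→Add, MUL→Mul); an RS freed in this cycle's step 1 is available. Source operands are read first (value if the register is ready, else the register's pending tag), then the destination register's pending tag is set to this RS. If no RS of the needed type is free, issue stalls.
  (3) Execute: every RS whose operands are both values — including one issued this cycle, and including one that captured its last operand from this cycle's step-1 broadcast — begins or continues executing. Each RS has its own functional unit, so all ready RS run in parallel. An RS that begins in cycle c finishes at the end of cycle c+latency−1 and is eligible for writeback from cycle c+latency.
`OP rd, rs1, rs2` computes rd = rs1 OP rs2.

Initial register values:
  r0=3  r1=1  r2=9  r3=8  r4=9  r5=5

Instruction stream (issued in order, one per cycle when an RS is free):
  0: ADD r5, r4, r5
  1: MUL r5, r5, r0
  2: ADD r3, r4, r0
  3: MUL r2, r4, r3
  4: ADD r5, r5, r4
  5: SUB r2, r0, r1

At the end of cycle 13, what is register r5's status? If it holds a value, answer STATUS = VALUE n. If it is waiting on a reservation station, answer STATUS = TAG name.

  c1: issue ADD r5<-Add1  regs: r0:3,r1:1,r2:9,r3:8,r4:9,r5:Add1
  c2: issue MUL r5<-Mul1  regs: r0:3,r1:1,r2:9,r3:8,r4:9,r5:Mul1
  c3: issue ADD r3<-Add2  regs: r0:3,r1:1,r2:9,r3:Add2,r4:9,r5:Mul1
  c4: CDB Add1=14; issue MUL r2<-Mul2  regs: r0:3,r1:1,r2:Mul2,r3:Add2,r4:9,r5:Mul1
  c5: issue ADD r5<-Add1  regs: r0:3,r1:1,r2:Mul2,r3:Add2,r4:9,r5:Add1
  c6: CDB Add2=12; issue SUB r2<-Add2  regs: r0:3,r1:1,r2:Add2,r3:12,r4:9,r5:Add1
  c7: -  regs: r0:3,r1:1,r2:Add2,r3:12,r4:9,r5:Add1
  c8: -  regs: r0:3,r1:1,r2:Add2,r3:12,r4:9,r5:Add1
  c9: CDB Add2=2  regs: r0:3,r1:1,r2:2,r3:12,r4:9,r5:Add1
  c10: CDB Mul1=42  regs: r0:3,r1:1,r2:2,r3:12,r4:9,r5:Add1
  c11: CDB Mul2=108  regs: r0:3,r1:1,r2:2,r3:12,r4:9,r5:Add1
  c12: -  regs: r0:3,r1:1,r2:2,r3:12,r4:9,r5:Add1
  c13: CDB Add1=51  regs: r0:3,r1:1,r2:2,r3:12,r4:9,r5:51

STATUS = VALUE 51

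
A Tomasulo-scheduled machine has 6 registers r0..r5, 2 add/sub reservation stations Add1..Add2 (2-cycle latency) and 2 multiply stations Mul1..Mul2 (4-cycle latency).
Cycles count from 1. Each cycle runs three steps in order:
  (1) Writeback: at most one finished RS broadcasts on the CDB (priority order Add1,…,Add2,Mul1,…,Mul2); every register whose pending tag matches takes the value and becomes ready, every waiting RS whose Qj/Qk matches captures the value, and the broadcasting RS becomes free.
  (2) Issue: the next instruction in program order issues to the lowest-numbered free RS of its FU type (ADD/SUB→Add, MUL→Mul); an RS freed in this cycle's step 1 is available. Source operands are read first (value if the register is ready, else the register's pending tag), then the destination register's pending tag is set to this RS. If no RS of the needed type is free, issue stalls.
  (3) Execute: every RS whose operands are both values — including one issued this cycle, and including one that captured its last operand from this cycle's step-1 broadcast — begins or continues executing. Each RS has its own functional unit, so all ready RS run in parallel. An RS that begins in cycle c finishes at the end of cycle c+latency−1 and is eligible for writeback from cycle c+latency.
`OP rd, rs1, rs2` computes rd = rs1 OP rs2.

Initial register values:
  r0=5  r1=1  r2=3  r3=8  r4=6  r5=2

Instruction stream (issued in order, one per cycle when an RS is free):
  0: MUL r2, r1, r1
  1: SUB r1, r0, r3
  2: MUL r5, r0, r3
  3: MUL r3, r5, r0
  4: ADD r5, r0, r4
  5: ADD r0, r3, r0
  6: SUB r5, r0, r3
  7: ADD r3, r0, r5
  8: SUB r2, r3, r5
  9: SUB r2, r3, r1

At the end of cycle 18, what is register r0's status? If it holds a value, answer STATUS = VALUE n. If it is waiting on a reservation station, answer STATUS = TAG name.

c1: issue MUL r2<-Mul1 | r0:5,r1:1,r2:Mul1,r3:8,r4:6,r5:2
c2: issue SUB r1<-Add1 | r0:5,r1:Add1,r2:Mul1,r3:8,r4:6,r5:2
c3: issue MUL r5<-Mul2 | r0:5,r1:Add1,r2:Mul1,r3:8,r4:6,r5:Mul2
c4: CDB Add1=-3; stall | r0:5,r1:-3,r2:Mul1,r3:8,r4:6,r5:Mul2
c5: CDB Mul1=1; issue MUL r3<-Mul1 | r0:5,r1:-3,r2:1,r3:Mul1,r4:6,r5:Mul2
c6: issue ADD r5<-Add1 | r0:5,r1:-3,r2:1,r3:Mul1,r4:6,r5:Add1
c7: CDB Mul2=40; issue ADD r0<-Add2 | r0:Add2,r1:-3,r2:1,r3:Mul1,r4:6,r5:Add1
c8: CDB Add1=11; issue SUB r5<-Add1 | r0:Add2,r1:-3,r2:1,r3:Mul1,r4:6,r5:Add1
c9: stall | r0:Add2,r1:-3,r2:1,r3:Mul1,r4:6,r5:Add1
c10: stall | r0:Add2,r1:-3,r2:1,r3:Mul1,r4:6,r5:Add1
c11: CDB Mul1=200; stall | r0:Add2,r1:-3,r2:1,r3:200,r4:6,r5:Add1
c12: stall | r0:Add2,r1:-3,r2:1,r3:200,r4:6,r5:Add1
c13: CDB Add2=205; issue ADD r3<-Add2 | r0:205,r1:-3,r2:1,r3:Add2,r4:6,r5:Add1
c14: stall | r0:205,r1:-3,r2:1,r3:Add2,r4:6,r5:Add1
c15: CDB Add1=5; issue SUB r2<-Add1 | r0:205,r1:-3,r2:Add1,r3:Add2,r4:6,r5:5
c16: stall | r0:205,r1:-3,r2:Add1,r3:Add2,r4:6,r5:5
c17: CDB Add2=210; issue SUB r2<-Add2 | r0:205,r1:-3,r2:Add2,r3:210,r4:6,r5:5
c18: - | r0:205,r1:-3,r2:Add2,r3:210,r4:6,r5:5

STATUS = VALUE 205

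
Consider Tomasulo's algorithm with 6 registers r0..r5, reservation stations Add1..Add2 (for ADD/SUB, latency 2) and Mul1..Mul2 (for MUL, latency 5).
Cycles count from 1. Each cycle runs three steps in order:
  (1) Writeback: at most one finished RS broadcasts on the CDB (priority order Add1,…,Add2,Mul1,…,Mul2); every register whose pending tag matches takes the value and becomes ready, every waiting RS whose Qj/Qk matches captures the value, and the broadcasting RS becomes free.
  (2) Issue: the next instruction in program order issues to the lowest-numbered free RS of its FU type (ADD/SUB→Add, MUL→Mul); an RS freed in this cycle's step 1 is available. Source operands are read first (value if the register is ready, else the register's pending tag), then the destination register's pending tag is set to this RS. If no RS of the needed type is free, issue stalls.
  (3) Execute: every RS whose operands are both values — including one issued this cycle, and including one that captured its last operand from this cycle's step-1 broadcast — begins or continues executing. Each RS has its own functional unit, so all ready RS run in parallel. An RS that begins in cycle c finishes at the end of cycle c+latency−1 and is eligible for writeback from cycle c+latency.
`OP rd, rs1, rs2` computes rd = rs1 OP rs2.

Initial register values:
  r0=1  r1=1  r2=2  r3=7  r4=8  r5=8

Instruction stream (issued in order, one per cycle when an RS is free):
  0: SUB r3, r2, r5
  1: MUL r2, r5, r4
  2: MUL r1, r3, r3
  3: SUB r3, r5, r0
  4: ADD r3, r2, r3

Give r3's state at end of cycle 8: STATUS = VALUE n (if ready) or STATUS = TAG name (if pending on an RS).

STATUS = TAG Add2

cycle 1: issue SUB r3<-Add1 // r0:1,r1:1,r2:2,r3:Add1,r4:8,r5:8
cycle 2: issue MUL r2<-Mul1 // r0:1,r1:1,r2:Mul1,r3:Add1,r4:8,r5:8
cycle 3: CDB Add1=-6; issue MUL r1<-Mul2 // r0:1,r1:Mul2,r2:Mul1,r3:-6,r4:8,r5:8
cycle 4: issue SUB r3<-Add1 // r0:1,r1:Mul2,r2:Mul1,r3:Add1,r4:8,r5:8
cycle 5: issue ADD r3<-Add2 // r0:1,r1:Mul2,r2:Mul1,r3:Add2,r4:8,r5:8
cycle 6: CDB Add1=7 // r0:1,r1:Mul2,r2:Mul1,r3:Add2,r4:8,r5:8
cycle 7: CDB Mul1=64 // r0:1,r1:Mul2,r2:64,r3:Add2,r4:8,r5:8
cycle 8: CDB Mul2=36 // r0:1,r1:36,r2:64,r3:Add2,r4:8,r5:8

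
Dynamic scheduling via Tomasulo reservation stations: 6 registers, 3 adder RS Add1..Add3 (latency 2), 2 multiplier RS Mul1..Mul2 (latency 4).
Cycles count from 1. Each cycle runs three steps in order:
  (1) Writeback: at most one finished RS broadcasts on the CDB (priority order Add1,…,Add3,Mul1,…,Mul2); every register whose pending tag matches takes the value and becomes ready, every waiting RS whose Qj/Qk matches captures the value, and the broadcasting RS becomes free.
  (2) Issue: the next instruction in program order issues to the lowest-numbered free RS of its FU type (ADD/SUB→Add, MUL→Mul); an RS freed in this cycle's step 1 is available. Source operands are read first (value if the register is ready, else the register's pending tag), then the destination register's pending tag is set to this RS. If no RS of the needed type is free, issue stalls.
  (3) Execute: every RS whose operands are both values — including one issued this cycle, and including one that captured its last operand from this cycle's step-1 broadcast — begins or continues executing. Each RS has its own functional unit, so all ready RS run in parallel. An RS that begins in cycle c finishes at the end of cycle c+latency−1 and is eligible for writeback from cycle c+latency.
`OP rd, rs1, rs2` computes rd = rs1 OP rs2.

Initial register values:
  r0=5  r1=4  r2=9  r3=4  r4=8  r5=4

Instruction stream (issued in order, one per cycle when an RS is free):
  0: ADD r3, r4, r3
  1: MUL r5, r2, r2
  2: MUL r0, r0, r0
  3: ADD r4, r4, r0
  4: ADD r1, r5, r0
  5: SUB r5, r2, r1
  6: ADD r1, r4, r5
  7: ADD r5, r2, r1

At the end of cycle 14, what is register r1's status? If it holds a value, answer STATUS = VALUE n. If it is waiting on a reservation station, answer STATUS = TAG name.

  c1: issue ADD r3<-Add1  regs: r0:5,r1:4,r2:9,r3:Add1,r4:8,r5:4
  c2: issue MUL r5<-Mul1  regs: r0:5,r1:4,r2:9,r3:Add1,r4:8,r5:Mul1
  c3: CDB Add1=12; issue MUL r0<-Mul2  regs: r0:Mul2,r1:4,r2:9,r3:12,r4:8,r5:Mul1
  c4: issue ADD r4<-Add1  regs: r0:Mul2,r1:4,r2:9,r3:12,r4:Add1,r5:Mul1
  c5: issue ADD r1<-Add2  regs: r0:Mul2,r1:Add2,r2:9,r3:12,r4:Add1,r5:Mul1
  c6: CDB Mul1=81; issue SUB r5<-Add3  regs: r0:Mul2,r1:Add2,r2:9,r3:12,r4:Add1,r5:Add3
  c7: CDB Mul2=25; stall  regs: r0:25,r1:Add2,r2:9,r3:12,r4:Add1,r5:Add3
  c8: stall  regs: r0:25,r1:Add2,r2:9,r3:12,r4:Add1,r5:Add3
  c9: CDB Add1=33; issue ADD r1<-Add1  regs: r0:25,r1:Add1,r2:9,r3:12,r4:33,r5:Add3
  c10: CDB Add2=106; issue ADD r5<-Add2  regs: r0:25,r1:Add1,r2:9,r3:12,r4:33,r5:Add2
  c11: -  regs: r0:25,r1:Add1,r2:9,r3:12,r4:33,r5:Add2
  c12: CDB Add3=-97  regs: r0:25,r1:Add1,r2:9,r3:12,r4:33,r5:Add2
  c13: -  regs: r0:25,r1:Add1,r2:9,r3:12,r4:33,r5:Add2
  c14: CDB Add1=-64  regs: r0:25,r1:-64,r2:9,r3:12,r4:33,r5:Add2

STATUS = VALUE -64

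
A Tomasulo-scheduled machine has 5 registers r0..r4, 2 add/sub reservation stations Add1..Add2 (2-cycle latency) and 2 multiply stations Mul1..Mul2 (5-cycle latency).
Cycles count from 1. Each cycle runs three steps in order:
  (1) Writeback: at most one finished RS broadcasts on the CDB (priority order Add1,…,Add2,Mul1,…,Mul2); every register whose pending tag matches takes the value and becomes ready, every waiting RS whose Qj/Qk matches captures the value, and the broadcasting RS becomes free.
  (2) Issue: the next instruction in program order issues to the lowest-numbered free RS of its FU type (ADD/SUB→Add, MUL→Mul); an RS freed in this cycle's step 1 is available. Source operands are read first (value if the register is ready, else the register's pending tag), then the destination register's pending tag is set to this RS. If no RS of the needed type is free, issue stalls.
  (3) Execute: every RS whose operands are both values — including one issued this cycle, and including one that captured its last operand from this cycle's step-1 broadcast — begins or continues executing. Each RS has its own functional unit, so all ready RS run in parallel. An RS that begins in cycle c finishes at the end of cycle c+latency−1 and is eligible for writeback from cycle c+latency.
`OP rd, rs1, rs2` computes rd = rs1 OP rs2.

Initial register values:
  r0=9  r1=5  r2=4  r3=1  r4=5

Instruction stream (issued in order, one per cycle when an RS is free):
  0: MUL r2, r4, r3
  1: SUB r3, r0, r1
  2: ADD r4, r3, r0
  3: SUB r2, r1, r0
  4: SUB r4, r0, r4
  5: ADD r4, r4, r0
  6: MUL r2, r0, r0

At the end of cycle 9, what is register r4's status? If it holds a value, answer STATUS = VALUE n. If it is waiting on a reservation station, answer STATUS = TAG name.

c1: issue MUL r2<-Mul1 | r0:9,r1:5,r2:Mul1,r3:1,r4:5
c2: issue SUB r3<-Add1 | r0:9,r1:5,r2:Mul1,r3:Add1,r4:5
c3: issue ADD r4<-Add2 | r0:9,r1:5,r2:Mul1,r3:Add1,r4:Add2
c4: CDB Add1=4; issue SUB r2<-Add1 | r0:9,r1:5,r2:Add1,r3:4,r4:Add2
c5: stall | r0:9,r1:5,r2:Add1,r3:4,r4:Add2
c6: CDB Add1=-4; issue SUB r4<-Add1 | r0:9,r1:5,r2:-4,r3:4,r4:Add1
c7: CDB Add2=13; issue ADD r4<-Add2 | r0:9,r1:5,r2:-4,r3:4,r4:Add2
c8: CDB Mul1=5; issue MUL r2<-Mul1 | r0:9,r1:5,r2:Mul1,r3:4,r4:Add2
c9: CDB Add1=-4 | r0:9,r1:5,r2:Mul1,r3:4,r4:Add2

STATUS = TAG Add2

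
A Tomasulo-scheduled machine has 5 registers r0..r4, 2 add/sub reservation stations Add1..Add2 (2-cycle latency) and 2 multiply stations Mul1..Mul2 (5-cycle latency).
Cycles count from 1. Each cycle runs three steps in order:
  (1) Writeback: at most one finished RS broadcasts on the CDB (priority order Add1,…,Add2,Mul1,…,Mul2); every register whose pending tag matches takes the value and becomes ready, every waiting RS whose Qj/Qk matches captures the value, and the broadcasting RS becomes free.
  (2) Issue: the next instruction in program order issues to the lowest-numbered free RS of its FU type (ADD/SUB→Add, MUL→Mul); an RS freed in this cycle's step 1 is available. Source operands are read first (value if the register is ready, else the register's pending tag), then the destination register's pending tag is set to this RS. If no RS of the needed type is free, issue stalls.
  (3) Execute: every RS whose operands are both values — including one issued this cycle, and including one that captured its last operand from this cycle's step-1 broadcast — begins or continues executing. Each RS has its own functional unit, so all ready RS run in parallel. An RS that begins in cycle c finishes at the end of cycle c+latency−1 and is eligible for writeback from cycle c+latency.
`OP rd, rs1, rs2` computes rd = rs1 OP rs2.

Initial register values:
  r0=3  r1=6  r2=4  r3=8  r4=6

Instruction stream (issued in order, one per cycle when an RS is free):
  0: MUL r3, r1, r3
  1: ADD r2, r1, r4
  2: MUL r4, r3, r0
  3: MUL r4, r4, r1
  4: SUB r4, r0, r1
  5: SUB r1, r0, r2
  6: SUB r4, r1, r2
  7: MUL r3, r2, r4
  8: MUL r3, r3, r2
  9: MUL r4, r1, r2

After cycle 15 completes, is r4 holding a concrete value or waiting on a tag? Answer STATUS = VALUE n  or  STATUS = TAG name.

c1: issue MUL r3<-Mul1 | r0:3,r1:6,r2:4,r3:Mul1,r4:6
c2: issue ADD r2<-Add1 | r0:3,r1:6,r2:Add1,r3:Mul1,r4:6
c3: issue MUL r4<-Mul2 | r0:3,r1:6,r2:Add1,r3:Mul1,r4:Mul2
c4: CDB Add1=12; stall | r0:3,r1:6,r2:12,r3:Mul1,r4:Mul2
c5: stall | r0:3,r1:6,r2:12,r3:Mul1,r4:Mul2
c6: CDB Mul1=48; issue MUL r4<-Mul1 | r0:3,r1:6,r2:12,r3:48,r4:Mul1
c7: issue SUB r4<-Add1 | r0:3,r1:6,r2:12,r3:48,r4:Add1
c8: issue SUB r1<-Add2 | r0:3,r1:Add2,r2:12,r3:48,r4:Add1
c9: CDB Add1=-3; issue SUB r4<-Add1 | r0:3,r1:Add2,r2:12,r3:48,r4:Add1
c10: CDB Add2=-9; stall | r0:3,r1:-9,r2:12,r3:48,r4:Add1
c11: CDB Mul2=144; issue MUL r3<-Mul2 | r0:3,r1:-9,r2:12,r3:Mul2,r4:Add1
c12: CDB Add1=-21; stall | r0:3,r1:-9,r2:12,r3:Mul2,r4:-21
c13: stall | r0:3,r1:-9,r2:12,r3:Mul2,r4:-21
c14: stall | r0:3,r1:-9,r2:12,r3:Mul2,r4:-21
c15: stall | r0:3,r1:-9,r2:12,r3:Mul2,r4:-21

STATUS = VALUE -21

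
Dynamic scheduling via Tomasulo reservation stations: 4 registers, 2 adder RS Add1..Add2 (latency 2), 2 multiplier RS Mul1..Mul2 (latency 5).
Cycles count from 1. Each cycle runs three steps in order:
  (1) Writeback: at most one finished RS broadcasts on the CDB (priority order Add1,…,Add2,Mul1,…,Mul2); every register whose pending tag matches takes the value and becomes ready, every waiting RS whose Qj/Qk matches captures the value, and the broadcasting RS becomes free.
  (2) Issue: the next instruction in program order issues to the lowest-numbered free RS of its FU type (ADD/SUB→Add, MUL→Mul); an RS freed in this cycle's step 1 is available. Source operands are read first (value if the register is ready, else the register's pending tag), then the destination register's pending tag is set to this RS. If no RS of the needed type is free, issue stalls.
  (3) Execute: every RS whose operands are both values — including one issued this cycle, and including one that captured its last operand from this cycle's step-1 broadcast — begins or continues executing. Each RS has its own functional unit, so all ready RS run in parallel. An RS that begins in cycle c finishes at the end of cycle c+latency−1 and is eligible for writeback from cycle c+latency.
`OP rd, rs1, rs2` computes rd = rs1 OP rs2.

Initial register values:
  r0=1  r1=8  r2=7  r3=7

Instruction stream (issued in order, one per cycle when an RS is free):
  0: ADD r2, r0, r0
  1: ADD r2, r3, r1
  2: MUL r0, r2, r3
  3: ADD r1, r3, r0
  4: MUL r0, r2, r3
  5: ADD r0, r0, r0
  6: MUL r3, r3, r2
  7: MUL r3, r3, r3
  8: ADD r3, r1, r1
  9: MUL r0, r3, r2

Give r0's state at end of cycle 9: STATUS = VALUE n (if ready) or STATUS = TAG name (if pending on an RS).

c1: issue ADD r2<-Add1 | r0:1,r1:8,r2:Add1,r3:7
c2: issue ADD r2<-Add2 | r0:1,r1:8,r2:Add2,r3:7
c3: CDB Add1=2; issue MUL r0<-Mul1 | r0:Mul1,r1:8,r2:Add2,r3:7
c4: CDB Add2=15; issue ADD r1<-Add1 | r0:Mul1,r1:Add1,r2:15,r3:7
c5: issue MUL r0<-Mul2 | r0:Mul2,r1:Add1,r2:15,r3:7
c6: issue ADD r0<-Add2 | r0:Add2,r1:Add1,r2:15,r3:7
c7: stall | r0:Add2,r1:Add1,r2:15,r3:7
c8: stall | r0:Add2,r1:Add1,r2:15,r3:7
c9: CDB Mul1=105; issue MUL r3<-Mul1 | r0:Add2,r1:Add1,r2:15,r3:Mul1

STATUS = TAG Add2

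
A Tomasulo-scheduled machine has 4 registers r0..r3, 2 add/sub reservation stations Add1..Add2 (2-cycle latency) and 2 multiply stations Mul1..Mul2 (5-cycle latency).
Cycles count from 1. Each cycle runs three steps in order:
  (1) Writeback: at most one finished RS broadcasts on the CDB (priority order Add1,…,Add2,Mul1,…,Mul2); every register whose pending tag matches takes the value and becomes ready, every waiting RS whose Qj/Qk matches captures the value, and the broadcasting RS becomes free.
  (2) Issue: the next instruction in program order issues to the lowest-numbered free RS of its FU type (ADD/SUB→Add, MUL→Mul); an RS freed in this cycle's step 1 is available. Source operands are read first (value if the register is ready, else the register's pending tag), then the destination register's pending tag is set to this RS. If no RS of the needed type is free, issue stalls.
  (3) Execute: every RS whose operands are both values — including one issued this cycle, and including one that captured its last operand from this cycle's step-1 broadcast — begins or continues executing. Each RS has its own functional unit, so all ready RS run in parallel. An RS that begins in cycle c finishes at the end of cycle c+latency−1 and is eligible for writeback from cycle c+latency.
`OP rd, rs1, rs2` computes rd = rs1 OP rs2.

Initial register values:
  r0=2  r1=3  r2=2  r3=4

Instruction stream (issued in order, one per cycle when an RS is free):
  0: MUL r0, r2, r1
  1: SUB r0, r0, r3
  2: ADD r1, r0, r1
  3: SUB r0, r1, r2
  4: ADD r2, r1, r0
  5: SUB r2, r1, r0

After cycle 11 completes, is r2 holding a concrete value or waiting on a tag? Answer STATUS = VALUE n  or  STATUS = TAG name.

STATUS = TAG Add2

c1: issue MUL r0<-Mul1 | r0:Mul1,r1:3,r2:2,r3:4
c2: issue SUB r0<-Add1 | r0:Add1,r1:3,r2:2,r3:4
c3: issue ADD r1<-Add2 | r0:Add1,r1:Add2,r2:2,r3:4
c4: stall | r0:Add1,r1:Add2,r2:2,r3:4
c5: stall | r0:Add1,r1:Add2,r2:2,r3:4
c6: CDB Mul1=6; stall | r0:Add1,r1:Add2,r2:2,r3:4
c7: stall | r0:Add1,r1:Add2,r2:2,r3:4
c8: CDB Add1=2; issue SUB r0<-Add1 | r0:Add1,r1:Add2,r2:2,r3:4
c9: stall | r0:Add1,r1:Add2,r2:2,r3:4
c10: CDB Add2=5; issue ADD r2<-Add2 | r0:Add1,r1:5,r2:Add2,r3:4
c11: stall | r0:Add1,r1:5,r2:Add2,r3:4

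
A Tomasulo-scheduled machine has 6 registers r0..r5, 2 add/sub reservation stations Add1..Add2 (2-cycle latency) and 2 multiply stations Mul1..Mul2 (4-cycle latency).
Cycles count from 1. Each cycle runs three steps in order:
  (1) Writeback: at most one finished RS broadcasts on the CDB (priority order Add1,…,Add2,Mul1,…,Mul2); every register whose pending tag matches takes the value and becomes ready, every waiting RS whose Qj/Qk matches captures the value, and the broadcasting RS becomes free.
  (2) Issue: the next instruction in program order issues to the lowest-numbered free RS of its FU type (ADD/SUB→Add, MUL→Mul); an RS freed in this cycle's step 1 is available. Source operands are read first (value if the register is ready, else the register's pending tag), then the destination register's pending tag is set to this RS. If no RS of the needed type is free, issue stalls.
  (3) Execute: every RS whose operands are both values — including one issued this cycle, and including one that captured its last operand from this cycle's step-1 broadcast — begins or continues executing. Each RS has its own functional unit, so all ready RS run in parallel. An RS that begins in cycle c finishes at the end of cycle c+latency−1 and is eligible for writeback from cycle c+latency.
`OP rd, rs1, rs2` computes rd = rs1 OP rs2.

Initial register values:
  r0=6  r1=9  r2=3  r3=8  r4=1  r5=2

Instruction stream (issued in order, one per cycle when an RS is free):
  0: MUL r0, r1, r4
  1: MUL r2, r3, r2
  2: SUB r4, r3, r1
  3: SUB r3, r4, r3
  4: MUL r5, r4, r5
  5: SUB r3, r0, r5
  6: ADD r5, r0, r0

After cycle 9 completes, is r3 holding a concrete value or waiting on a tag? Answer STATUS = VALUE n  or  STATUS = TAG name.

STATUS = TAG Add1

cycle 1: issue MUL r0<-Mul1 // r0:Mul1,r1:9,r2:3,r3:8,r4:1,r5:2
cycle 2: issue MUL r2<-Mul2 // r0:Mul1,r1:9,r2:Mul2,r3:8,r4:1,r5:2
cycle 3: issue SUB r4<-Add1 // r0:Mul1,r1:9,r2:Mul2,r3:8,r4:Add1,r5:2
cycle 4: issue SUB r3<-Add2 // r0:Mul1,r1:9,r2:Mul2,r3:Add2,r4:Add1,r5:2
cycle 5: CDB Add1=-1; stall // r0:Mul1,r1:9,r2:Mul2,r3:Add2,r4:-1,r5:2
cycle 6: CDB Mul1=9; issue MUL r5<-Mul1 // r0:9,r1:9,r2:Mul2,r3:Add2,r4:-1,r5:Mul1
cycle 7: CDB Add2=-9; issue SUB r3<-Add1 // r0:9,r1:9,r2:Mul2,r3:Add1,r4:-1,r5:Mul1
cycle 8: CDB Mul2=24; issue ADD r5<-Add2 // r0:9,r1:9,r2:24,r3:Add1,r4:-1,r5:Add2
cycle 9: - // r0:9,r1:9,r2:24,r3:Add1,r4:-1,r5:Add2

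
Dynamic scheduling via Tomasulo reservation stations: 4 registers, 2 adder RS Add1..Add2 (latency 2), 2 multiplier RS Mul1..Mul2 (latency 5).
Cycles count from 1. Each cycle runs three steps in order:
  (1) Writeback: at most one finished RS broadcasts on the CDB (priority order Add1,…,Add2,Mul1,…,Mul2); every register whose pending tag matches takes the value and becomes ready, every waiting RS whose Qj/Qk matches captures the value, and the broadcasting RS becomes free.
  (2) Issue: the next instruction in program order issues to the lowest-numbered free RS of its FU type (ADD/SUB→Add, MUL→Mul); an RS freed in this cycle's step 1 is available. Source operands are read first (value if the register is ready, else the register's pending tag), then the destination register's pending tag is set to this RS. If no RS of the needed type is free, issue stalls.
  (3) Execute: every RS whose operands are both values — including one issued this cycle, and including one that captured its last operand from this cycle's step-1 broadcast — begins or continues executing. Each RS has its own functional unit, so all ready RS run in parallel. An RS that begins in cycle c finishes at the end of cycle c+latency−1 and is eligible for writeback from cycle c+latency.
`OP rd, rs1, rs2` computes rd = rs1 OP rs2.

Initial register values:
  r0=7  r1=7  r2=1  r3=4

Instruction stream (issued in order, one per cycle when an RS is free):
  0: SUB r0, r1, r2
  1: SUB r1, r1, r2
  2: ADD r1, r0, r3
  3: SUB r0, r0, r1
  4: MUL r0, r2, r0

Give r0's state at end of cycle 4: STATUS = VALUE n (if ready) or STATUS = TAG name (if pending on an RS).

cycle 1: issue SUB r0<-Add1 // r0:Add1,r1:7,r2:1,r3:4
cycle 2: issue SUB r1<-Add2 // r0:Add1,r1:Add2,r2:1,r3:4
cycle 3: CDB Add1=6; issue ADD r1<-Add1 // r0:6,r1:Add1,r2:1,r3:4
cycle 4: CDB Add2=6; issue SUB r0<-Add2 // r0:Add2,r1:Add1,r2:1,r3:4

STATUS = TAG Add2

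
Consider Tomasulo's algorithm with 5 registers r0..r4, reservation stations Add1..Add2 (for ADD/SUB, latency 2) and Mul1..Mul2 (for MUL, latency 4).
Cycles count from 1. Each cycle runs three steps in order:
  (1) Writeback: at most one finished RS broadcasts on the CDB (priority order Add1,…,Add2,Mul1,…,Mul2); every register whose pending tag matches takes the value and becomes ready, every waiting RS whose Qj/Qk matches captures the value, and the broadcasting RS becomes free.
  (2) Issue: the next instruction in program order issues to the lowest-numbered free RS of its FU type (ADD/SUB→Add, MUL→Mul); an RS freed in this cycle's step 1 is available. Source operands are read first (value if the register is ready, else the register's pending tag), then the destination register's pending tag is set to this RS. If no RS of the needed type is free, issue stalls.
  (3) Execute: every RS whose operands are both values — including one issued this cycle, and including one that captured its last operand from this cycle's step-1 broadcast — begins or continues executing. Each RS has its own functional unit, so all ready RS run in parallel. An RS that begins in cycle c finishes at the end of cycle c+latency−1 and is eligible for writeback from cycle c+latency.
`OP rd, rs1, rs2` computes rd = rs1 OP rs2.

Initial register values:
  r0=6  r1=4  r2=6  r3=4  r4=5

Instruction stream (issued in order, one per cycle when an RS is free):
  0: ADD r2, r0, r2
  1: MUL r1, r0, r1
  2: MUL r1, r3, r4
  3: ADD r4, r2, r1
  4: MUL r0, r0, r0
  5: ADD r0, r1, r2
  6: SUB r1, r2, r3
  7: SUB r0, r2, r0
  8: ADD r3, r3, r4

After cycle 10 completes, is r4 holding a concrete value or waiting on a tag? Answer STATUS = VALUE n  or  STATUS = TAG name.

STATUS = VALUE 32

  c1: issue ADD r2<-Add1  regs: r0:6,r1:4,r2:Add1,r3:4,r4:5
  c2: issue MUL r1<-Mul1  regs: r0:6,r1:Mul1,r2:Add1,r3:4,r4:5
  c3: CDB Add1=12; issue MUL r1<-Mul2  regs: r0:6,r1:Mul2,r2:12,r3:4,r4:5
  c4: issue ADD r4<-Add1  regs: r0:6,r1:Mul2,r2:12,r3:4,r4:Add1
  c5: stall  regs: r0:6,r1:Mul2,r2:12,r3:4,r4:Add1
  c6: CDB Mul1=24; issue MUL r0<-Mul1  regs: r0:Mul1,r1:Mul2,r2:12,r3:4,r4:Add1
  c7: CDB Mul2=20; issue ADD r0<-Add2  regs: r0:Add2,r1:20,r2:12,r3:4,r4:Add1
  c8: stall  regs: r0:Add2,r1:20,r2:12,r3:4,r4:Add1
  c9: CDB Add1=32; issue SUB r1<-Add1  regs: r0:Add2,r1:Add1,r2:12,r3:4,r4:32
  c10: CDB Add2=32; issue SUB r0<-Add2  regs: r0:Add2,r1:Add1,r2:12,r3:4,r4:32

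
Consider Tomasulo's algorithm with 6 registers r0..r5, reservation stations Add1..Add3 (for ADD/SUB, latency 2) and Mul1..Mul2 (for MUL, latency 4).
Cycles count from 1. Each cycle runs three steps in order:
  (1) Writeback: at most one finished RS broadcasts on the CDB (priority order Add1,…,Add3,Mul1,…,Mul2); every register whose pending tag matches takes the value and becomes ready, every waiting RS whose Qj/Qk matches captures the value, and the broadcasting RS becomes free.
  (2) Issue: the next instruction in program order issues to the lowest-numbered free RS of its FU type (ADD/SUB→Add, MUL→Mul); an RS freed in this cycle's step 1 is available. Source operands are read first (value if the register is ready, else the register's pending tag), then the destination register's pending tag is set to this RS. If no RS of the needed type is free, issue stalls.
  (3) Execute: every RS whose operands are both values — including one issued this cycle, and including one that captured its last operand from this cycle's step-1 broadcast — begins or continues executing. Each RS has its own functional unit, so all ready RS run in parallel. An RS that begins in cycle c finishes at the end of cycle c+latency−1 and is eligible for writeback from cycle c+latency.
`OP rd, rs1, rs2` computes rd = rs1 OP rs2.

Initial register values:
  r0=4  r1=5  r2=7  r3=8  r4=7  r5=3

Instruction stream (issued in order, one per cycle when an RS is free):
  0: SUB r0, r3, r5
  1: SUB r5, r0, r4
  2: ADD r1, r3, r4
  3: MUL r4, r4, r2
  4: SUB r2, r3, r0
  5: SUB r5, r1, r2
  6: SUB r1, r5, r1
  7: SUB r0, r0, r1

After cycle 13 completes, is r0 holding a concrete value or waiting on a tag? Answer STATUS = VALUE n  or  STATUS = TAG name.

  c1: issue SUB r0<-Add1  regs: r0:Add1,r1:5,r2:7,r3:8,r4:7,r5:3
  c2: issue SUB r5<-Add2  regs: r0:Add1,r1:5,r2:7,r3:8,r4:7,r5:Add2
  c3: CDB Add1=5; issue ADD r1<-Add1  regs: r0:5,r1:Add1,r2:7,r3:8,r4:7,r5:Add2
  c4: issue MUL r4<-Mul1  regs: r0:5,r1:Add1,r2:7,r3:8,r4:Mul1,r5:Add2
  c5: CDB Add1=15; issue SUB r2<-Add1  regs: r0:5,r1:15,r2:Add1,r3:8,r4:Mul1,r5:Add2
  c6: CDB Add2=-2; issue SUB r5<-Add2  regs: r0:5,r1:15,r2:Add1,r3:8,r4:Mul1,r5:Add2
  c7: CDB Add1=3; issue SUB r1<-Add1  regs: r0:5,r1:Add1,r2:3,r3:8,r4:Mul1,r5:Add2
  c8: CDB Mul1=49; issue SUB r0<-Add3  regs: r0:Add3,r1:Add1,r2:3,r3:8,r4:49,r5:Add2
  c9: CDB Add2=12  regs: r0:Add3,r1:Add1,r2:3,r3:8,r4:49,r5:12
  c10: -  regs: r0:Add3,r1:Add1,r2:3,r3:8,r4:49,r5:12
  c11: CDB Add1=-3  regs: r0:Add3,r1:-3,r2:3,r3:8,r4:49,r5:12
  c12: -  regs: r0:Add3,r1:-3,r2:3,r3:8,r4:49,r5:12
  c13: CDB Add3=8  regs: r0:8,r1:-3,r2:3,r3:8,r4:49,r5:12

STATUS = VALUE 8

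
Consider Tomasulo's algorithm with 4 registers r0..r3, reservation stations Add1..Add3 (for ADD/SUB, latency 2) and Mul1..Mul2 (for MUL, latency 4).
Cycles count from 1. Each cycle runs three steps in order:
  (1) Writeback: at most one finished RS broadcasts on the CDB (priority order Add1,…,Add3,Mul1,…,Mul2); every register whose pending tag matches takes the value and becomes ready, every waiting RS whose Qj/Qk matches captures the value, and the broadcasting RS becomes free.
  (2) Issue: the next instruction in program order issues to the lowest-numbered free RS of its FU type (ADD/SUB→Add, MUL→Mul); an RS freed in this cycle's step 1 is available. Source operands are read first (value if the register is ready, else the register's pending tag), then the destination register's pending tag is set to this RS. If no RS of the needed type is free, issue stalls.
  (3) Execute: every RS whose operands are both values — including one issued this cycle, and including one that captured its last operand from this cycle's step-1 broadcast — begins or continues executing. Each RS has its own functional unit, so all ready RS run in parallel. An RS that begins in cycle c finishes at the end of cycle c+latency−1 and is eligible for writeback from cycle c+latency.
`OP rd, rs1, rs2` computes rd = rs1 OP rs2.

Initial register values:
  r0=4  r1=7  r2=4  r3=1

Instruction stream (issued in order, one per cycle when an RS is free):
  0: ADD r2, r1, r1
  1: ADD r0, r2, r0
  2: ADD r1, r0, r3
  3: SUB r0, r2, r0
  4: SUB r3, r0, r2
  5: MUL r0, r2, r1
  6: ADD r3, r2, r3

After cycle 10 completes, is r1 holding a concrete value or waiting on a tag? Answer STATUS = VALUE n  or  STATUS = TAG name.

STATUS = VALUE 19

  c1: issue ADD r2<-Add1  regs: r0:4,r1:7,r2:Add1,r3:1
  c2: issue ADD r0<-Add2  regs: r0:Add2,r1:7,r2:Add1,r3:1
  c3: CDB Add1=14; issue ADD r1<-Add1  regs: r0:Add2,r1:Add1,r2:14,r3:1
  c4: issue SUB r0<-Add3  regs: r0:Add3,r1:Add1,r2:14,r3:1
  c5: CDB Add2=18; issue SUB r3<-Add2  regs: r0:Add3,r1:Add1,r2:14,r3:Add2
  c6: issue MUL r0<-Mul1  regs: r0:Mul1,r1:Add1,r2:14,r3:Add2
  c7: CDB Add1=19; issue ADD r3<-Add1  regs: r0:Mul1,r1:19,r2:14,r3:Add1
  c8: CDB Add3=-4  regs: r0:Mul1,r1:19,r2:14,r3:Add1
  c9: -  regs: r0:Mul1,r1:19,r2:14,r3:Add1
  c10: CDB Add2=-18  regs: r0:Mul1,r1:19,r2:14,r3:Add1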